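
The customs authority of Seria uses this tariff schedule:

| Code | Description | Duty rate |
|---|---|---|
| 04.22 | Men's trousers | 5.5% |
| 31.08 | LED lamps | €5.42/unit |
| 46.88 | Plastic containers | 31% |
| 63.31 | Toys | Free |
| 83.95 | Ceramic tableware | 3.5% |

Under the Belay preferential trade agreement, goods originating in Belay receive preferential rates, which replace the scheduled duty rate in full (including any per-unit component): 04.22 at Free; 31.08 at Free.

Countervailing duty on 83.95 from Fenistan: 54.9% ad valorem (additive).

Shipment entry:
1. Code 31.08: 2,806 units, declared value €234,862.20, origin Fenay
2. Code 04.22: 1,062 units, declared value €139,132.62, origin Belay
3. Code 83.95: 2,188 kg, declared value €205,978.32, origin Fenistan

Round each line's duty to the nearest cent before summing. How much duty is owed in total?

€135,499.86

Line 1 (31.08, Fenay, 2,806 units, €234,862.20):
Base rate for 31.08 is €5.42/unit.
31.08 has an FTA preferential rate, but origin Fenay is not Belay; base rate stands.
Duty = 2,806 × €5.42 = €15,208.52.
Line 2 (04.22, Belay, 1,062 units, €139,132.62):
Base rate for 04.22 is 5.5%.
Origin Belay qualifies under the Seria–Belay agreement and 04.22 is covered: preferential rate Free applies instead.
Duty = €139,132.62 × 0% = €0.00.
Line 3 (83.95, Fenistan, 2,188 kg, €205,978.32):
Base rate for 83.95 is 3.5%.
Additional duty on 83.95 from Fenistan: +54.9%. Applied ad valorem rate: 3.5% + 54.9% = 58.4%.
Duty = €205,978.32 × 58.4% = €120,291.34.
Total = €15,208.52 + €0.00 + €120,291.34 = €135,499.86.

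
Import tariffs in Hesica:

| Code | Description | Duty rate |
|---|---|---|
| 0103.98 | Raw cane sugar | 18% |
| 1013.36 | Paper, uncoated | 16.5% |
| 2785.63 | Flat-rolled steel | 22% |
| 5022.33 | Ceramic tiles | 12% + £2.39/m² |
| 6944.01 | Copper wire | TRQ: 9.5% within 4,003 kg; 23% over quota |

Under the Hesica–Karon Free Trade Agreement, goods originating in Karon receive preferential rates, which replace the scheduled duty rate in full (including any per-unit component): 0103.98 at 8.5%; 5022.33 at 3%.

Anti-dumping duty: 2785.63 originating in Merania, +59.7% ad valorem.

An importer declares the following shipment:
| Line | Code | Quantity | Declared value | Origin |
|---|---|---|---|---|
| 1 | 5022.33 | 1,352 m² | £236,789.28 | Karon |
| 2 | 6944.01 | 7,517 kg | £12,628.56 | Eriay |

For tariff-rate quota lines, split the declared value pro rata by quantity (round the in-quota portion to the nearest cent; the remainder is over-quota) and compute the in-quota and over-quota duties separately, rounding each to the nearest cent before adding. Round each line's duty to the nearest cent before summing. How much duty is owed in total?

Line 1 (5022.33, Karon, 1,352 m², £236,789.28):
Base rate for 5022.33 is 12% + £2.39/m².
Origin Karon qualifies under the Hesica–Karon agreement and 5022.33 is covered: preferential rate 3% applies instead.
Duty = £236,789.28 × 3% = £7,103.68.
Line 2 (6944.01, Eriay, 7,517 kg, £12,628.56):
Code 6944.01 is under a tariff-rate quota (threshold 4,003 kg). In-quota: 4,003 kg at 9.5%; over-quota: 3,514 kg at 23%.
Pro-rata value split: in-quota = £12,628.56 × 4,003/7,517 = £6,725.04; over-quota = £12,628.56 − £6,725.04 = £5,903.52.
In-quota duty = £6,725.04 × 9.5% = £638.88. Over-quota duty = £5,903.52 × 23% = £1,357.81.
Line duty = £638.88 + £1,357.81 = £1,996.69.
Total = £7,103.68 + £1,996.69 = £9,100.37.

£9,100.37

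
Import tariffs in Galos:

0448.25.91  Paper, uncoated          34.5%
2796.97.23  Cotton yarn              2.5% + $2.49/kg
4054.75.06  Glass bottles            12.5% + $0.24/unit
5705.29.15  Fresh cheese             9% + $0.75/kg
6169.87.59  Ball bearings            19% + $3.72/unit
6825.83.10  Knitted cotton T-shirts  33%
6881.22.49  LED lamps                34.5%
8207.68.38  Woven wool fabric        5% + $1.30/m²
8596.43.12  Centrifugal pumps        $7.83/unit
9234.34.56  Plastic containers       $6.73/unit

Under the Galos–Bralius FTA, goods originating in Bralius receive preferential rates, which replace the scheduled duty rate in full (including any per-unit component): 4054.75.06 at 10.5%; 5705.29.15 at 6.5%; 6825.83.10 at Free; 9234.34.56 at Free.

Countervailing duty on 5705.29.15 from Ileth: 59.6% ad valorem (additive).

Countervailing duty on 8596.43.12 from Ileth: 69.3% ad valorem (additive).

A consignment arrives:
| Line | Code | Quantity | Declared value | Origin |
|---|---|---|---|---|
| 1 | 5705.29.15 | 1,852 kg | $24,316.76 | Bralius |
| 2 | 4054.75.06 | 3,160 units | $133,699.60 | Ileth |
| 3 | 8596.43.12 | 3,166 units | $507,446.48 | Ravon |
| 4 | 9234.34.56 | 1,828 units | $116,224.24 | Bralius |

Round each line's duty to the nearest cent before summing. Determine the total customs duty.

Line 1 (5705.29.15, Bralius, 1,852 kg, $24,316.76):
Base rate for 5705.29.15 is 9% + $0.75/kg.
Origin Bralius qualifies under the Galos–Bralius agreement and 5705.29.15 is covered: preferential rate 6.5% applies instead.
The additional-duty order on 5705.29.15 targets Ileth, not Bralius; it does not apply.
Duty = $24,316.76 × 6.5% = $1,580.59.
Line 2 (4054.75.06, Ileth, 3,160 units, $133,699.60):
Base rate for 4054.75.06 is 12.5% + $0.24/unit.
4054.75.06 has an FTA preferential rate, but origin Ileth is not Bralius; base rate stands.
Duty = $133,699.60 × 12.5% + 3,160 × $0.24 = $17,470.85.
Line 3 (8596.43.12, Ravon, 3,166 units, $507,446.48):
Base rate for 8596.43.12 is $7.83/unit.
The additional-duty order on 8596.43.12 targets Ileth, not Ravon; it does not apply.
Duty = 3,166 × $7.83 = $24,789.78.
Line 4 (9234.34.56, Bralius, 1,828 units, $116,224.24):
Base rate for 9234.34.56 is $6.73/unit.
Origin Bralius qualifies under the Galos–Bralius agreement and 9234.34.56 is covered: preferential rate Free applies instead.
Duty = $116,224.24 × 0% = $0.00.
Total = $1,580.59 + $17,470.85 + $24,789.78 + $0.00 = $43,841.22.

$43,841.22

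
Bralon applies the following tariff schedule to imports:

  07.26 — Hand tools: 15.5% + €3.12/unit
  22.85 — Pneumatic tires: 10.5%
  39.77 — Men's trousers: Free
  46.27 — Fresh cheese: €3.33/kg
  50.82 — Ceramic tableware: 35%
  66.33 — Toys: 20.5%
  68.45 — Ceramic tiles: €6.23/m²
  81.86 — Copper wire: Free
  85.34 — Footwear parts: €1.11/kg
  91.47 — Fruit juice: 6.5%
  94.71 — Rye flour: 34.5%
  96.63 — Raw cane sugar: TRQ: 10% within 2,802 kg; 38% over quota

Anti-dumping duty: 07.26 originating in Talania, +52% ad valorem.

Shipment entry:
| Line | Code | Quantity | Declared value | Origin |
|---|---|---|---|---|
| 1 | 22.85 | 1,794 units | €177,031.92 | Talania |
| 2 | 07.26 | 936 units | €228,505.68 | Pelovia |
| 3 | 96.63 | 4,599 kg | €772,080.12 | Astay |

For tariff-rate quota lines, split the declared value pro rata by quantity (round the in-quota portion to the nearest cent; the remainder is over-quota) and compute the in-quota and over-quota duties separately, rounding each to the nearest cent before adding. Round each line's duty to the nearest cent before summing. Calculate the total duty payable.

€218,605.57

Line 1 (22.85, Talania, 1,794 units, €177,031.92):
Base rate for 22.85 is 10.5%.
Duty = €177,031.92 × 10.5% = €18,588.35.
Line 2 (07.26, Pelovia, 936 units, €228,505.68):
Base rate for 07.26 is 15.5% + €3.12/unit.
The additional-duty order on 07.26 targets Talania, not Pelovia; it does not apply.
Duty = €228,505.68 × 15.5% + 936 × €3.12 = €38,338.70.
Line 3 (96.63, Astay, 4,599 kg, €772,080.12):
Code 96.63 is under a tariff-rate quota (threshold 2,802 kg). In-quota: 2,802 kg at 10%; over-quota: 1,797 kg at 38%.
Pro-rata value split: in-quota = €772,080.12 × 2,802/4,599 = €470,399.76; over-quota = €772,080.12 − €470,399.76 = €301,680.36.
In-quota duty = €470,399.76 × 10% = €47,039.98. Over-quota duty = €301,680.36 × 38% = €114,638.54.
Line duty = €47,039.98 + €114,638.54 = €161,678.52.
Total = €18,588.35 + €38,338.70 + €161,678.52 = €218,605.57.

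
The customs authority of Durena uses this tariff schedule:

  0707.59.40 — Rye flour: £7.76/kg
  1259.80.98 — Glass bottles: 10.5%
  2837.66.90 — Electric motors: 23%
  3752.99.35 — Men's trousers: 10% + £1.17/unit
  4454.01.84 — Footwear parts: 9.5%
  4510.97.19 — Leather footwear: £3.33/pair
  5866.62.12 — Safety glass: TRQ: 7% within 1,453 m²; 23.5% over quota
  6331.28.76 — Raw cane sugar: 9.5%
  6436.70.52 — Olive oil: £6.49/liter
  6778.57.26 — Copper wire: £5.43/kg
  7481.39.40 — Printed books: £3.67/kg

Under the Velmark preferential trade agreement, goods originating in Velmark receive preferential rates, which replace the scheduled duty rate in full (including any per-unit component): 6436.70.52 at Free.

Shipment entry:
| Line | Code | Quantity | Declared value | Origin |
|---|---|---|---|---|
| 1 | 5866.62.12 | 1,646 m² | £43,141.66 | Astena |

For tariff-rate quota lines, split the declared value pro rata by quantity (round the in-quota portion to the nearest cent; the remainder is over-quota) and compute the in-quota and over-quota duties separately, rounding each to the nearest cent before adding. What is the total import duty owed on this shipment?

Line 1 (5866.62.12, Astena, 1,646 m², £43,141.66):
Code 5866.62.12 is under a tariff-rate quota (threshold 1,453 m²). In-quota: 1,453 m² at 7%; over-quota: 193 m² at 23.5%.
Pro-rata value split: in-quota = £43,141.66 × 1,453/1,646 = £38,083.13; over-quota = £43,141.66 − £38,083.13 = £5,058.53.
In-quota duty = £38,083.13 × 7% = £2,665.82. Over-quota duty = £5,058.53 × 23.5% = £1,188.75.
Line duty = £2,665.82 + £1,188.75 = £3,854.57.

£3,854.57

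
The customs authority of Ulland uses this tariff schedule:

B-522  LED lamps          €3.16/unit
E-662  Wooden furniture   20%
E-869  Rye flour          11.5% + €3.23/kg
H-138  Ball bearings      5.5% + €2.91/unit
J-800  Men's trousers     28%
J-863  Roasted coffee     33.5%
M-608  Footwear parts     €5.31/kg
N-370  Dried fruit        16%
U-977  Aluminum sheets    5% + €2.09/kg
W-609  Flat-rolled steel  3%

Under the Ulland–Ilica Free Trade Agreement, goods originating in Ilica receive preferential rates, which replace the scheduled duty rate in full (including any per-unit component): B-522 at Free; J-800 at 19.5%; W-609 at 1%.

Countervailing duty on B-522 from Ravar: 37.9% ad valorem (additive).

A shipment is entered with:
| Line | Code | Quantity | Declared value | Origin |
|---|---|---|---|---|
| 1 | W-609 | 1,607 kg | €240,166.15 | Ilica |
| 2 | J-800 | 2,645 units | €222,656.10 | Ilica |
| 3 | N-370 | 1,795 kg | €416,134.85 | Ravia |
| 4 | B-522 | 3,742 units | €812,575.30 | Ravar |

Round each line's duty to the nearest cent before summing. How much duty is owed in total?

€432,191.94

Line 1 (W-609, Ilica, 1,607 kg, €240,166.15):
Base rate for W-609 is 3%.
Origin Ilica qualifies under the Ulland–Ilica agreement and W-609 is covered: preferential rate 1% applies instead.
Duty = €240,166.15 × 1% = €2,401.66.
Line 2 (J-800, Ilica, 2,645 units, €222,656.10):
Base rate for J-800 is 28%.
Origin Ilica qualifies under the Ulland–Ilica agreement and J-800 is covered: preferential rate 19.5% applies instead.
Duty = €222,656.10 × 19.5% = €43,417.94.
Line 3 (N-370, Ravia, 1,795 kg, €416,134.85):
Base rate for N-370 is 16%.
Duty = €416,134.85 × 16% = €66,581.58.
Line 4 (B-522, Ravar, 3,742 units, €812,575.30):
Base rate for B-522 is €3.16/unit.
B-522 has an FTA preferential rate, but origin Ravar is not Ilica; base rate stands.
Additional duty on B-522 from Ravar: +37.9% ad valorem. Applied ad valorem rate = 37.9%.
Duty = €812,575.30 × 37.9% + 3,742 × €3.16 = €319,790.76.
Total = €2,401.66 + €43,417.94 + €66,581.58 + €319,790.76 = €432,191.94.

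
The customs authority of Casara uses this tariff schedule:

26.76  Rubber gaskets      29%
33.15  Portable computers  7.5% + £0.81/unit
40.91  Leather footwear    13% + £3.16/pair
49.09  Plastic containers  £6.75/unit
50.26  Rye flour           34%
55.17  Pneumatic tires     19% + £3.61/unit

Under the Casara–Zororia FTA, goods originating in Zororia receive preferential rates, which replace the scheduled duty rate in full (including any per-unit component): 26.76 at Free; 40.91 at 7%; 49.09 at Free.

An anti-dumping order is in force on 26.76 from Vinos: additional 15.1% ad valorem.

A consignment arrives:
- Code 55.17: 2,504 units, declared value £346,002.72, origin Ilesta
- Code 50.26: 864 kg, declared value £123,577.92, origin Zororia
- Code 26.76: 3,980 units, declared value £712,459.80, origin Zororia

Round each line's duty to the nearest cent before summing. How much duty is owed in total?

Line 1 (55.17, Ilesta, 2,504 units, £346,002.72):
Base rate for 55.17 is 19% + £3.61/unit.
Duty = £346,002.72 × 19% + 2,504 × £3.61 = £74,779.96.
Line 2 (50.26, Zororia, 864 kg, £123,577.92):
Base rate for 50.26 is 34%.
Origin Zororia is the FTA partner but 50.26 is not on the preference list; base rate stands.
Duty = £123,577.92 × 34% = £42,016.49.
Line 3 (26.76, Zororia, 3,980 units, £712,459.80):
Base rate for 26.76 is 29%.
Origin Zororia qualifies under the Casara–Zororia agreement and 26.76 is covered: preferential rate Free applies instead.
The additional-duty order on 26.76 targets Vinos, not Zororia; it does not apply.
Duty = £712,459.80 × 0% = £0.00.
Total = £74,779.96 + £42,016.49 + £0.00 = £116,796.45.

£116,796.45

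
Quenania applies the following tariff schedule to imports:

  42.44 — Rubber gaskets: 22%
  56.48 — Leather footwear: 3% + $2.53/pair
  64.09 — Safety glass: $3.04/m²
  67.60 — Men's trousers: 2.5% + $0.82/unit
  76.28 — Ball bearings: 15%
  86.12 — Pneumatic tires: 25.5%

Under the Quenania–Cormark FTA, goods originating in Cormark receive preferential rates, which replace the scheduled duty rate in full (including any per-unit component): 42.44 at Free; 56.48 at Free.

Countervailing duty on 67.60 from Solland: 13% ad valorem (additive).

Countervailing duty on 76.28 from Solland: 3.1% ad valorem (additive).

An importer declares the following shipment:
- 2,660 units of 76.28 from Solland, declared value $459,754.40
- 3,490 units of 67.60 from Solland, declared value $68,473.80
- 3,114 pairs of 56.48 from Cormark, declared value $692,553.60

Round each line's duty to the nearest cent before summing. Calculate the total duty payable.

$96,690.79

Line 1 (76.28, Solland, 2,660 units, $459,754.40):
Base rate for 76.28 is 15%.
Additional duty on 76.28 from Solland: +3.1%. Applied ad valorem rate: 15% + 3.1% = 18.1%.
Duty = $459,754.40 × 18.1% = $83,215.55.
Line 2 (67.60, Solland, 3,490 units, $68,473.80):
Base rate for 67.60 is 2.5% + $0.82/unit.
Additional duty on 67.60 from Solland: +13%. Applied ad valorem rate: 2.5% + 13% = 15.5%.
Duty = $68,473.80 × 15.5% + 3,490 × $0.82 = $13,475.24.
Line 3 (56.48, Cormark, 3,114 pairs, $692,553.60):
Base rate for 56.48 is 3% + $2.53/pair.
Origin Cormark qualifies under the Quenania–Cormark agreement and 56.48 is covered: preferential rate Free applies instead.
Duty = $692,553.60 × 0% = $0.00.
Total = $83,215.55 + $13,475.24 + $0.00 = $96,690.79.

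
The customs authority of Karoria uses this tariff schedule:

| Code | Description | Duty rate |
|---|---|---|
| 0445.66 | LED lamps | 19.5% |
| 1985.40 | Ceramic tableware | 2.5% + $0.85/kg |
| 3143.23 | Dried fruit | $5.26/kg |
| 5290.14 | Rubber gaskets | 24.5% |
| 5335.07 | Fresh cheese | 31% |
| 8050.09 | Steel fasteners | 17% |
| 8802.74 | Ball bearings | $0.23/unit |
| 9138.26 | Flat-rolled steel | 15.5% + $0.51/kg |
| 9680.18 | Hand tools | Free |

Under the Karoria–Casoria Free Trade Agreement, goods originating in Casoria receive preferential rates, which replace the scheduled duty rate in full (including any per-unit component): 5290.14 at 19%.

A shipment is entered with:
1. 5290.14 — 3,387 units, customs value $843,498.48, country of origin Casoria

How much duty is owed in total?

$160,264.71

Line 1 (5290.14, Casoria, 3,387 units, $843,498.48):
Base rate for 5290.14 is 24.5%.
Origin Casoria qualifies under the Karoria–Casoria agreement and 5290.14 is covered: preferential rate 19% applies instead.
Duty = $843,498.48 × 19% = $160,264.71.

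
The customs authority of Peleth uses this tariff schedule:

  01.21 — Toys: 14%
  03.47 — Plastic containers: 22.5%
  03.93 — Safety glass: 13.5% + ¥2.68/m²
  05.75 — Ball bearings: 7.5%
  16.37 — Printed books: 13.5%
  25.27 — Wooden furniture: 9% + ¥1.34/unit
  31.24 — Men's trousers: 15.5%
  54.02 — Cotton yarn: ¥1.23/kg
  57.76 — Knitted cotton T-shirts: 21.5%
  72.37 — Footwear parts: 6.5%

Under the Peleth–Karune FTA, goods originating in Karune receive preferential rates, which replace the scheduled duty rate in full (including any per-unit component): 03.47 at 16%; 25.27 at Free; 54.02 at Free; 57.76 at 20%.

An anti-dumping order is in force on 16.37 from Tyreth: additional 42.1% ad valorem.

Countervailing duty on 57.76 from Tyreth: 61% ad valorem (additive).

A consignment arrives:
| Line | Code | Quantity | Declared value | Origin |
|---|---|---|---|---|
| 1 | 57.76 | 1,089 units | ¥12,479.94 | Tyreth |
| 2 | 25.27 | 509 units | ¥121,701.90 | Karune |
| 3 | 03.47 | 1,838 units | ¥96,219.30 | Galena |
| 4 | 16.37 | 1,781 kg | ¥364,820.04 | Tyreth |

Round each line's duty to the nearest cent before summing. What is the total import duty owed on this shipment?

¥234,785.23

Line 1 (57.76, Tyreth, 1,089 units, ¥12,479.94):
Base rate for 57.76 is 21.5%.
57.76 has an FTA preferential rate, but origin Tyreth is not Karune; base rate stands.
Additional duty on 57.76 from Tyreth: +61%. Applied ad valorem rate: 21.5% + 61% = 82.5%.
Duty = ¥12,479.94 × 82.5% = ¥10,295.95.
Line 2 (25.27, Karune, 509 units, ¥121,701.90):
Base rate for 25.27 is 9% + ¥1.34/unit.
Origin Karune qualifies under the Peleth–Karune agreement and 25.27 is covered: preferential rate Free applies instead.
Duty = ¥121,701.90 × 0% = ¥0.00.
Line 3 (03.47, Galena, 1,838 units, ¥96,219.30):
Base rate for 03.47 is 22.5%.
03.47 has an FTA preferential rate, but origin Galena is not Karune; base rate stands.
Duty = ¥96,219.30 × 22.5% = ¥21,649.34.
Line 4 (16.37, Tyreth, 1,781 kg, ¥364,820.04):
Base rate for 16.37 is 13.5%.
Additional duty on 16.37 from Tyreth: +42.1%. Applied ad valorem rate: 13.5% + 42.1% = 55.6%.
Duty = ¥364,820.04 × 55.6% = ¥202,839.94.
Total = ¥10,295.95 + ¥0.00 + ¥21,649.34 + ¥202,839.94 = ¥234,785.23.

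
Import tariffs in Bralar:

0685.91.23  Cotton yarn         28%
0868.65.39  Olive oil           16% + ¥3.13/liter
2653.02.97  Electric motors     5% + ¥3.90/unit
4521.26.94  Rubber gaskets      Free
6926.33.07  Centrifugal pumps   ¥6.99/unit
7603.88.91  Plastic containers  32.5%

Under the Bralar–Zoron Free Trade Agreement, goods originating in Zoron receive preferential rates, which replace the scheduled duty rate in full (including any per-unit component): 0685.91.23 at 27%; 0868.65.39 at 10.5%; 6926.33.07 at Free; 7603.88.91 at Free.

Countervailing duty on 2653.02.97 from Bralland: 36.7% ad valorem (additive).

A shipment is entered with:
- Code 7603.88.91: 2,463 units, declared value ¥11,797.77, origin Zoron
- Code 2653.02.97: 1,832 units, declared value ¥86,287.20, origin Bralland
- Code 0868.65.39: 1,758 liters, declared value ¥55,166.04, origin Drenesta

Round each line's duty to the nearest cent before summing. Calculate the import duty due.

¥57,455.67

Line 1 (7603.88.91, Zoron, 2,463 units, ¥11,797.77):
Base rate for 7603.88.91 is 32.5%.
Origin Zoron qualifies under the Bralar–Zoron agreement and 7603.88.91 is covered: preferential rate Free applies instead.
Duty = ¥11,797.77 × 0% = ¥0.00.
Line 2 (2653.02.97, Bralland, 1,832 units, ¥86,287.20):
Base rate for 2653.02.97 is 5% + ¥3.90/unit.
Additional duty on 2653.02.97 from Bralland: +36.7%. Applied ad valorem rate: 5% + 36.7% = 41.7%.
Duty = ¥86,287.20 × 41.7% + 1,832 × ¥3.90 = ¥43,126.56.
Line 3 (0868.65.39, Drenesta, 1,758 liters, ¥55,166.04):
Base rate for 0868.65.39 is 16% + ¥3.13/liter.
0868.65.39 has an FTA preferential rate, but origin Drenesta is not Zoron; base rate stands.
Duty = ¥55,166.04 × 16% + 1,758 × ¥3.13 = ¥14,329.11.
Total = ¥0.00 + ¥43,126.56 + ¥14,329.11 = ¥57,455.67.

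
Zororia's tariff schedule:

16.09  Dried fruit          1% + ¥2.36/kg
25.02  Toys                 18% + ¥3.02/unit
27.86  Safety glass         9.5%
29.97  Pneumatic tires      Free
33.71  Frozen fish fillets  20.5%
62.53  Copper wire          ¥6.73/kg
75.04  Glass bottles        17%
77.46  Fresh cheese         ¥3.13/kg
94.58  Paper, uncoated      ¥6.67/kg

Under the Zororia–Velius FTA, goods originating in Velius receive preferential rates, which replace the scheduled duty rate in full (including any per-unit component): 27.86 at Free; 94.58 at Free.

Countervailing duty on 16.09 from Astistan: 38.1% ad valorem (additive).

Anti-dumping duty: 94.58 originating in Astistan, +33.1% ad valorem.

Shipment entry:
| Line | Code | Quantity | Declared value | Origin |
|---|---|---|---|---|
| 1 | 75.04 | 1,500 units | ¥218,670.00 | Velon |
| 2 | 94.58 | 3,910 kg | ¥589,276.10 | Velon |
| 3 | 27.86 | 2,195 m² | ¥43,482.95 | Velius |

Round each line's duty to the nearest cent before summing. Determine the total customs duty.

Line 1 (75.04, Velon, 1,500 units, ¥218,670.00):
Base rate for 75.04 is 17%.
Duty = ¥218,670.00 × 17% = ¥37,173.90.
Line 2 (94.58, Velon, 3,910 kg, ¥589,276.10):
Base rate for 94.58 is ¥6.67/kg.
94.58 has an FTA preferential rate, but origin Velon is not Velius; base rate stands.
The additional-duty order on 94.58 targets Astistan, not Velon; it does not apply.
Duty = 3,910 × ¥6.67 = ¥26,079.70.
Line 3 (27.86, Velius, 2,195 m², ¥43,482.95):
Base rate for 27.86 is 9.5%.
Origin Velius qualifies under the Zororia–Velius agreement and 27.86 is covered: preferential rate Free applies instead.
Duty = ¥43,482.95 × 0% = ¥0.00.
Total = ¥37,173.90 + ¥26,079.70 + ¥0.00 = ¥63,253.60.

¥63,253.60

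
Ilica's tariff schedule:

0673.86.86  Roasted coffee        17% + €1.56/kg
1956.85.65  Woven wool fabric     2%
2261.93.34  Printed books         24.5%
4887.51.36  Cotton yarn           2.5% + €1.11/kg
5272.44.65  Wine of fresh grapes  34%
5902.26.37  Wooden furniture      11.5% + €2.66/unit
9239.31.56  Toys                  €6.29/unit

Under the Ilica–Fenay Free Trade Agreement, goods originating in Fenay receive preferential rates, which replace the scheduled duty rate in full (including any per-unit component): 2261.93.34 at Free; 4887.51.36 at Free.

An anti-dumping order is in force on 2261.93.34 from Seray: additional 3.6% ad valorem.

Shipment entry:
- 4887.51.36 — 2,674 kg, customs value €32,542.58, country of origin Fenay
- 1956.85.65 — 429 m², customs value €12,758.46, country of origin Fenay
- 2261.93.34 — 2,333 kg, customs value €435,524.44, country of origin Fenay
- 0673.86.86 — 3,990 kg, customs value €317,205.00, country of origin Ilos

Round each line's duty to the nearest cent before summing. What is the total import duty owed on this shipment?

Line 1 (4887.51.36, Fenay, 2,674 kg, €32,542.58):
Base rate for 4887.51.36 is 2.5% + €1.11/kg.
Origin Fenay qualifies under the Ilica–Fenay agreement and 4887.51.36 is covered: preferential rate Free applies instead.
Duty = €32,542.58 × 0% = €0.00.
Line 2 (1956.85.65, Fenay, 429 m², €12,758.46):
Base rate for 1956.85.65 is 2%.
Origin Fenay is the FTA partner but 1956.85.65 is not on the preference list; base rate stands.
Duty = €12,758.46 × 2% = €255.17.
Line 3 (2261.93.34, Fenay, 2,333 kg, €435,524.44):
Base rate for 2261.93.34 is 24.5%.
Origin Fenay qualifies under the Ilica–Fenay agreement and 2261.93.34 is covered: preferential rate Free applies instead.
The additional-duty order on 2261.93.34 targets Seray, not Fenay; it does not apply.
Duty = €435,524.44 × 0% = €0.00.
Line 4 (0673.86.86, Ilos, 3,990 kg, €317,205.00):
Base rate for 0673.86.86 is 17% + €1.56/kg.
Duty = €317,205.00 × 17% + 3,990 × €1.56 = €60,149.25.
Total = €0.00 + €255.17 + €0.00 + €60,149.25 = €60,404.42.

€60,404.42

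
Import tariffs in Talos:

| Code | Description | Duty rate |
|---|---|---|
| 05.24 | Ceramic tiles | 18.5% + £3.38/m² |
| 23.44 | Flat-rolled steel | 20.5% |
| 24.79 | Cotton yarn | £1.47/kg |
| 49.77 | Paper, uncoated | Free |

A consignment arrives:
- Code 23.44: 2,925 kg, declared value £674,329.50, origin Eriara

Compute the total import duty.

£138,237.55

Line 1 (23.44, Eriara, 2,925 kg, £674,329.50):
Base rate for 23.44 is 20.5%.
Duty = £674,329.50 × 20.5% = £138,237.55.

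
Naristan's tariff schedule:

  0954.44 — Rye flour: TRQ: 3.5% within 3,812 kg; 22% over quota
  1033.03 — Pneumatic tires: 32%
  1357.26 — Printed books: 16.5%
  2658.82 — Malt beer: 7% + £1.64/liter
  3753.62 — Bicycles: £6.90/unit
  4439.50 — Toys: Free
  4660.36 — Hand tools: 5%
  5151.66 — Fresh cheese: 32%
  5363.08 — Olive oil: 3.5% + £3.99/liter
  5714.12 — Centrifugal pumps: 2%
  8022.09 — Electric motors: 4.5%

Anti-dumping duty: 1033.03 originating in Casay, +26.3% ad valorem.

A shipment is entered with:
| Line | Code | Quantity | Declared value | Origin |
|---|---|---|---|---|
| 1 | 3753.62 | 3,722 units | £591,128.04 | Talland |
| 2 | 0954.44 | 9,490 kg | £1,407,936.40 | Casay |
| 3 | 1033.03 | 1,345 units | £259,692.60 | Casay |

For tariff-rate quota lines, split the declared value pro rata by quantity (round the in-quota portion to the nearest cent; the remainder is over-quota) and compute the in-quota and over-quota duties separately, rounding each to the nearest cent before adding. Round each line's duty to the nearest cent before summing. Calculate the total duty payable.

Line 1 (3753.62, Talland, 3,722 units, £591,128.04):
Base rate for 3753.62 is £6.90/unit.
Duty = 3,722 × £6.90 = £25,681.80.
Line 2 (0954.44, Casay, 9,490 kg, £1,407,936.40):
Code 0954.44 is under a tariff-rate quota (threshold 3,812 kg). In-quota: 3,812 kg at 3.5%; over-quota: 5,678 kg at 22%.
Pro-rata value split: in-quota = £1,407,936.40 × 3,812/9,490 = £565,548.32; over-quota = £1,407,936.40 − £565,548.32 = £842,388.08.
In-quota duty = £565,548.32 × 3.5% = £19,794.19. Over-quota duty = £842,388.08 × 22% = £185,325.38.
Line duty = £19,794.19 + £185,325.38 = £205,119.57.
Line 3 (1033.03, Casay, 1,345 units, £259,692.60):
Base rate for 1033.03 is 32%.
Additional duty on 1033.03 from Casay: +26.3%. Applied ad valorem rate: 32% + 26.3% = 58.3%.
Duty = £259,692.60 × 58.3% = £151,400.79.
Total = £25,681.80 + £205,119.57 + £151,400.79 = £382,202.16.

£382,202.16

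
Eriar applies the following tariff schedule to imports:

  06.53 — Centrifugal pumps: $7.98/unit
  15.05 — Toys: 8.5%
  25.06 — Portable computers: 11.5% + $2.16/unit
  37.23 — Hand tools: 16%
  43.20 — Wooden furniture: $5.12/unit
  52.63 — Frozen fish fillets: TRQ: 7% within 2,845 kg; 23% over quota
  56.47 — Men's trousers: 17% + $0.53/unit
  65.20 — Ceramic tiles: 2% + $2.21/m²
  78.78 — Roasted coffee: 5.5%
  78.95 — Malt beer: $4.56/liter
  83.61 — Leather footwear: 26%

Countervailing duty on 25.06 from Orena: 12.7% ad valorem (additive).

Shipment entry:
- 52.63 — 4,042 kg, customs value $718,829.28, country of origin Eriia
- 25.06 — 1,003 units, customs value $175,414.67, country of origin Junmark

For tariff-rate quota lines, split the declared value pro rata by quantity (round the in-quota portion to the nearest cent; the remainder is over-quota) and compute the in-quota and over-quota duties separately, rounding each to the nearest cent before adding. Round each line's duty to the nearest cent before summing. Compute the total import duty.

$106,717.14

Line 1 (52.63, Eriia, 4,042 kg, $718,829.28):
Code 52.63 is under a tariff-rate quota (threshold 2,845 kg). In-quota: 2,845 kg at 7%; over-quota: 1,197 kg at 23%.
Pro-rata value split: in-quota = $718,829.28 × 2,845/4,042 = $505,954.80; over-quota = $718,829.28 − $505,954.80 = $212,874.48.
In-quota duty = $505,954.80 × 7% = $35,416.84. Over-quota duty = $212,874.48 × 23% = $48,961.13.
Line duty = $35,416.84 + $48,961.13 = $84,377.97.
Line 2 (25.06, Junmark, 1,003 units, $175,414.67):
Base rate for 25.06 is 11.5% + $2.16/unit.
The additional-duty order on 25.06 targets Orena, not Junmark; it does not apply.
Duty = $175,414.67 × 11.5% + 1,003 × $2.16 = $22,339.17.
Total = $84,377.97 + $22,339.17 = $106,717.14.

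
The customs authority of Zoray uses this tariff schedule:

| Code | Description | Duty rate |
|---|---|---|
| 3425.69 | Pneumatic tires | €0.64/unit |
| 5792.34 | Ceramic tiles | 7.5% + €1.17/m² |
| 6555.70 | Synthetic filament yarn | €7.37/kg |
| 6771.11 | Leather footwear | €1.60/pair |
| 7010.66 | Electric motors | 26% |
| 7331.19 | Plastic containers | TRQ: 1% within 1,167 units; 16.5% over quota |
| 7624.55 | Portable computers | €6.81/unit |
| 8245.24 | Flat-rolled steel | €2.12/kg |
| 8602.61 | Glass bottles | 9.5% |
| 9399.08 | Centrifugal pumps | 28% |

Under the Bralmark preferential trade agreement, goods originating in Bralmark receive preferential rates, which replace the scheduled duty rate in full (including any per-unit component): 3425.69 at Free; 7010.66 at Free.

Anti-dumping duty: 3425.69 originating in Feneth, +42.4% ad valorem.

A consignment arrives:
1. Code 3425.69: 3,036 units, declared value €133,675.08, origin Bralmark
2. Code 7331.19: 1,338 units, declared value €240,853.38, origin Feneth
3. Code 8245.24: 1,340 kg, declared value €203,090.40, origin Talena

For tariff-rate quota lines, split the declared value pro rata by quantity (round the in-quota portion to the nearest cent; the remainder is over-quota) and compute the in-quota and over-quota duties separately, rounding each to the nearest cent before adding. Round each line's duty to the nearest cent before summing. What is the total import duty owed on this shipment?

Line 1 (3425.69, Bralmark, 3,036 units, €133,675.08):
Base rate for 3425.69 is €0.64/unit.
Origin Bralmark qualifies under the Zoray–Bralmark agreement and 3425.69 is covered: preferential rate Free applies instead.
The additional-duty order on 3425.69 targets Feneth, not Bralmark; it does not apply.
Duty = €133,675.08 × 0% = €0.00.
Line 2 (7331.19, Feneth, 1,338 units, €240,853.38):
Code 7331.19 is under a tariff-rate quota (threshold 1,167 units). In-quota: 1,167 units at 1%; over-quota: 171 units at 16.5%.
Pro-rata value split: in-quota = €240,853.38 × 1,167/1,338 = €210,071.67; over-quota = €240,853.38 − €210,071.67 = €30,781.71.
In-quota duty = €210,071.67 × 1% = €2,100.72. Over-quota duty = €30,781.71 × 16.5% = €5,078.98.
Line duty = €2,100.72 + €5,078.98 = €7,179.70.
Line 3 (8245.24, Talena, 1,340 kg, €203,090.40):
Base rate for 8245.24 is €2.12/kg.
Duty = 1,340 × €2.12 = €2,840.80.
Total = €0.00 + €7,179.70 + €2,840.80 = €10,020.50.

€10,020.50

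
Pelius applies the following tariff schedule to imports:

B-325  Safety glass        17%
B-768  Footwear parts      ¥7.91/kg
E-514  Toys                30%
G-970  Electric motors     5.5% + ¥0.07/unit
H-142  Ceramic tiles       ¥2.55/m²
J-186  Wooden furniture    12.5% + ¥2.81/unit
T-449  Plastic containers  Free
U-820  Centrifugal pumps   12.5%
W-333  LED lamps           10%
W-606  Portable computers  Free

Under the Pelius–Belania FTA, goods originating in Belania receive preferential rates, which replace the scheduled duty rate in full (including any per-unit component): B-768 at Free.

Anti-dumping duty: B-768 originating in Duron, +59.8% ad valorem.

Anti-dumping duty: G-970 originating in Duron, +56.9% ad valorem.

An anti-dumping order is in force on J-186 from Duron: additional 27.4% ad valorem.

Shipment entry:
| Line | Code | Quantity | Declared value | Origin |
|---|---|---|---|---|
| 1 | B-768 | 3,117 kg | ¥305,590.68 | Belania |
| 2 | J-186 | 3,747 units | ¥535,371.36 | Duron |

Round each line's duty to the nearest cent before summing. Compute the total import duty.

¥224,142.24

Line 1 (B-768, Belania, 3,117 kg, ¥305,590.68):
Base rate for B-768 is ¥7.91/kg.
Origin Belania qualifies under the Pelius–Belania agreement and B-768 is covered: preferential rate Free applies instead.
The additional-duty order on B-768 targets Duron, not Belania; it does not apply.
Duty = ¥305,590.68 × 0% = ¥0.00.
Line 2 (J-186, Duron, 3,747 units, ¥535,371.36):
Base rate for J-186 is 12.5% + ¥2.81/unit.
Additional duty on J-186 from Duron: +27.4%. Applied ad valorem rate: 12.5% + 27.4% = 39.9%.
Duty = ¥535,371.36 × 39.9% + 3,747 × ¥2.81 = ¥224,142.24.
Total = ¥0.00 + ¥224,142.24 = ¥224,142.24.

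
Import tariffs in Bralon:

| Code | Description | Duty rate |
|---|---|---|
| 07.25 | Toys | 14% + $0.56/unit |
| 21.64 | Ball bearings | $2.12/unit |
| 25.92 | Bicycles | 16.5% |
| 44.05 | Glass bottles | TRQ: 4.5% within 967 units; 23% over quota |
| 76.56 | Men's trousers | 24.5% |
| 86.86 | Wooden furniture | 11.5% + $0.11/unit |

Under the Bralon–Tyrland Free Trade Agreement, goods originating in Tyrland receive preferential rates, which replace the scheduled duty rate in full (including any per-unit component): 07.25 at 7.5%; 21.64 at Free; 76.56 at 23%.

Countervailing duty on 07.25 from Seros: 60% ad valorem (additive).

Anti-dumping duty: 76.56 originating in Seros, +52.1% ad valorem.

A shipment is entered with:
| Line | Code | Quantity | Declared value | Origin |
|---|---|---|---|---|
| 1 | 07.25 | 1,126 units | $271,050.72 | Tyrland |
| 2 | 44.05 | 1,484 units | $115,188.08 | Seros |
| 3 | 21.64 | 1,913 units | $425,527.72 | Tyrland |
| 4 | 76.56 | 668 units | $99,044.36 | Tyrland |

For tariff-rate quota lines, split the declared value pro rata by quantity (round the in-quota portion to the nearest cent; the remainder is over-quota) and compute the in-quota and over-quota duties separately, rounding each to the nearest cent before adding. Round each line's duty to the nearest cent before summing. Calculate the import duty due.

$55,716.42

Line 1 (07.25, Tyrland, 1,126 units, $271,050.72):
Base rate for 07.25 is 14% + $0.56/unit.
Origin Tyrland qualifies under the Bralon–Tyrland agreement and 07.25 is covered: preferential rate 7.5% applies instead.
The additional-duty order on 07.25 targets Seros, not Tyrland; it does not apply.
Duty = $271,050.72 × 7.5% = $20,328.80.
Line 2 (44.05, Seros, 1,484 units, $115,188.08):
Code 44.05 is under a tariff-rate quota (threshold 967 units). In-quota: 967 units at 4.5%; over-quota: 517 units at 23%.
Pro-rata value split: in-quota = $115,188.08 × 967/1,484 = $75,058.54; over-quota = $115,188.08 − $75,058.54 = $40,129.54.
In-quota duty = $75,058.54 × 4.5% = $3,377.63. Over-quota duty = $40,129.54 × 23% = $9,229.79.
Line duty = $3,377.63 + $9,229.79 = $12,607.42.
Line 3 (21.64, Tyrland, 1,913 units, $425,527.72):
Base rate for 21.64 is $2.12/unit.
Origin Tyrland qualifies under the Bralon–Tyrland agreement and 21.64 is covered: preferential rate Free applies instead.
Duty = $425,527.72 × 0% = $0.00.
Line 4 (76.56, Tyrland, 668 units, $99,044.36):
Base rate for 76.56 is 24.5%.
Origin Tyrland qualifies under the Bralon–Tyrland agreement and 76.56 is covered: preferential rate 23% applies instead.
The additional-duty order on 76.56 targets Seros, not Tyrland; it does not apply.
Duty = $99,044.36 × 23% = $22,780.20.
Total = $20,328.80 + $12,607.42 + $0.00 + $22,780.20 = $55,716.42.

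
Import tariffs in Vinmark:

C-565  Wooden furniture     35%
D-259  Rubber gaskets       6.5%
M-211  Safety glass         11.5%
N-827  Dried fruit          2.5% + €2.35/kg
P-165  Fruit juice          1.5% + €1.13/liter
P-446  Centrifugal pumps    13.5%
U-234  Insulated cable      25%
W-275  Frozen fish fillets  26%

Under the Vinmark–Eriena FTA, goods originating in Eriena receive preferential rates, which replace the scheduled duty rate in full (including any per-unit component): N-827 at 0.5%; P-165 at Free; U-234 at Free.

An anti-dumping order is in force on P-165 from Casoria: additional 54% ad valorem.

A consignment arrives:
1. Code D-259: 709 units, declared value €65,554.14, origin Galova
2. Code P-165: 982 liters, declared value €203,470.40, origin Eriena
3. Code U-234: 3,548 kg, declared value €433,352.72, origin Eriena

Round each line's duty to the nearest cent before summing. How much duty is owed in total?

€4,261.02

Line 1 (D-259, Galova, 709 units, €65,554.14):
Base rate for D-259 is 6.5%.
Duty = €65,554.14 × 6.5% = €4,261.02.
Line 2 (P-165, Eriena, 982 liters, €203,470.40):
Base rate for P-165 is 1.5% + €1.13/liter.
Origin Eriena qualifies under the Vinmark–Eriena agreement and P-165 is covered: preferential rate Free applies instead.
The additional-duty order on P-165 targets Casoria, not Eriena; it does not apply.
Duty = €203,470.40 × 0% = €0.00.
Line 3 (U-234, Eriena, 3,548 kg, €433,352.72):
Base rate for U-234 is 25%.
Origin Eriena qualifies under the Vinmark–Eriena agreement and U-234 is covered: preferential rate Free applies instead.
Duty = €433,352.72 × 0% = €0.00.
Total = €4,261.02 + €0.00 + €0.00 = €4,261.02.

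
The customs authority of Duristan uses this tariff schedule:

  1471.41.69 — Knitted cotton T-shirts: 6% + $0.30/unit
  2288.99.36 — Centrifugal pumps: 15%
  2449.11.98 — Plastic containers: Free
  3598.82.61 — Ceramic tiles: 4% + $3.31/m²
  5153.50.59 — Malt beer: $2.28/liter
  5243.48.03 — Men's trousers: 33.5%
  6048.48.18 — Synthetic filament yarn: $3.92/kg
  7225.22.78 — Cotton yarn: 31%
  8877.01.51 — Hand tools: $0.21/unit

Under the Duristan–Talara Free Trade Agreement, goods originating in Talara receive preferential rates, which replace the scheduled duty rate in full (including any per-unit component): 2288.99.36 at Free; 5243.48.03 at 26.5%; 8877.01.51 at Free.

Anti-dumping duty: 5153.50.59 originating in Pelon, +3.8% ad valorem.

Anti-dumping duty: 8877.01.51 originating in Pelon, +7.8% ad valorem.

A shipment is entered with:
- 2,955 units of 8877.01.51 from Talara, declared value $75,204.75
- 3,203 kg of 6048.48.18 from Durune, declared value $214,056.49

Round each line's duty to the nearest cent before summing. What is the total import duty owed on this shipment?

$12,555.76

Line 1 (8877.01.51, Talara, 2,955 units, $75,204.75):
Base rate for 8877.01.51 is $0.21/unit.
Origin Talara qualifies under the Duristan–Talara agreement and 8877.01.51 is covered: preferential rate Free applies instead.
The additional-duty order on 8877.01.51 targets Pelon, not Talara; it does not apply.
Duty = $75,204.75 × 0% = $0.00.
Line 2 (6048.48.18, Durune, 3,203 kg, $214,056.49):
Base rate for 6048.48.18 is $3.92/kg.
Duty = 3,203 × $3.92 = $12,555.76.
Total = $0.00 + $12,555.76 = $12,555.76.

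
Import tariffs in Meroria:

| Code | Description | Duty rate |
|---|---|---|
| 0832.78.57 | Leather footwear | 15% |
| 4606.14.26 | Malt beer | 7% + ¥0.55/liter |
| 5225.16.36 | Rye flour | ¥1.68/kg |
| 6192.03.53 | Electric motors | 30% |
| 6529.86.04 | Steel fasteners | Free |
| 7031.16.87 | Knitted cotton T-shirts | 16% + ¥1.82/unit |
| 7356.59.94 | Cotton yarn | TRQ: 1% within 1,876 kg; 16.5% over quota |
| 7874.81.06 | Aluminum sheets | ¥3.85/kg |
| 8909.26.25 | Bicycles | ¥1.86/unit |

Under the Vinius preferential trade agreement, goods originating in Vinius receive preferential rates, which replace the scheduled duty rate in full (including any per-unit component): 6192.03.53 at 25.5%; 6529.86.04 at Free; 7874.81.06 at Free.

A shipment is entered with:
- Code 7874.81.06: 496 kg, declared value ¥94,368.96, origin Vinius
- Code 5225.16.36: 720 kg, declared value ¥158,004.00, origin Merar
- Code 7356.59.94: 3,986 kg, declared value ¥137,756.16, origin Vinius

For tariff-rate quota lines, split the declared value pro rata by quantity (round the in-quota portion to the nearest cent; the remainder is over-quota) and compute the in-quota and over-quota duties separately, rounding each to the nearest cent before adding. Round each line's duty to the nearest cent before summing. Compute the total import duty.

¥13,890.01

Line 1 (7874.81.06, Vinius, 496 kg, ¥94,368.96):
Base rate for 7874.81.06 is ¥3.85/kg.
Origin Vinius qualifies under the Meroria–Vinius agreement and 7874.81.06 is covered: preferential rate Free applies instead.
Duty = ¥94,368.96 × 0% = ¥0.00.
Line 2 (5225.16.36, Merar, 720 kg, ¥158,004.00):
Base rate for 5225.16.36 is ¥1.68/kg.
Duty = 720 × ¥1.68 = ¥1,209.60.
Line 3 (7356.59.94, Vinius, 3,986 kg, ¥137,756.16):
Code 7356.59.94 is under a tariff-rate quota (threshold 1,876 kg). In-quota: 1,876 kg at 1%; over-quota: 2,110 kg at 16.5%.
Pro-rata value split: in-quota = ¥137,756.16 × 1,876/3,986 = ¥64,834.56; over-quota = ¥137,756.16 − ¥64,834.56 = ¥72,921.60.
In-quota duty = ¥64,834.56 × 1% = ¥648.35. Over-quota duty = ¥72,921.60 × 16.5% = ¥12,032.06.
Line duty = ¥648.35 + ¥12,032.06 = ¥12,680.41.
Total = ¥0.00 + ¥1,209.60 + ¥12,680.41 = ¥13,890.01.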